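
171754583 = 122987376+48767207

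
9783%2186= 1039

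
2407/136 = 17 + 95/136 =17.70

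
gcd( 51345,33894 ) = 63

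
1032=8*129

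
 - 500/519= - 1 + 19/519 = - 0.96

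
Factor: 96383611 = 96383611^1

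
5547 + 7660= 13207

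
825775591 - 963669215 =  - 137893624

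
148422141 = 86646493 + 61775648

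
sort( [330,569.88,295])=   [ 295, 330,569.88 ]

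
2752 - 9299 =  - 6547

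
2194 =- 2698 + 4892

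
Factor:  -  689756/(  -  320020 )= 172439/80005  =  5^(-1 )* 16001^( - 1 )*172439^1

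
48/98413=48/98413 = 0.00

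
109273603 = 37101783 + 72171820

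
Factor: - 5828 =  - 2^2*31^1 *47^1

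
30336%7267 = 1268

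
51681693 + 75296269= 126977962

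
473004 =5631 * 84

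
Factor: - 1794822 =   -  2^1*3^1 *299137^1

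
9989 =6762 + 3227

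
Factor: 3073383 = 3^4*19^1*1997^1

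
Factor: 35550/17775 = 2 = 2^1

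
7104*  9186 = 65257344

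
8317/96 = 86+61/96 = 86.64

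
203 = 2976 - 2773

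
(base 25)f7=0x17e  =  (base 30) CM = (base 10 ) 382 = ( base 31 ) ca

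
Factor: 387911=387911^1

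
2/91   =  2/91 = 0.02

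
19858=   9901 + 9957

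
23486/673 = 23486/673 = 34.90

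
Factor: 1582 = 2^1*7^1*113^1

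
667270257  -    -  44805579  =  712075836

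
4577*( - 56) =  - 256312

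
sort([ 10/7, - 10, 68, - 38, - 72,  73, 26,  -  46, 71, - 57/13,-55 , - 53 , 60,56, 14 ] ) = [ - 72, - 55, - 53, - 46, - 38, - 10, - 57/13, 10/7, 14, 26,56, 60 , 68 , 71, 73 ]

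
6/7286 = 3/3643 = 0.00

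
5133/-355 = - 5133/355 = -14.46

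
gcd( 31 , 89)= 1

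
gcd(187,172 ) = 1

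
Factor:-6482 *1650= -2^2*3^1*5^2*7^1*11^1*463^1  =  -  10695300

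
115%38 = 1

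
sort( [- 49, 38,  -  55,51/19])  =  [ - 55, - 49, 51/19,  38]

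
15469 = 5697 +9772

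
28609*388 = 11100292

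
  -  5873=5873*(-1) 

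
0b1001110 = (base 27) 2o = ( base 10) 78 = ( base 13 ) 60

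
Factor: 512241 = 3^1*73^1*2339^1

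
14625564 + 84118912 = 98744476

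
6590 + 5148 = 11738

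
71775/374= 191 + 31/34 =191.91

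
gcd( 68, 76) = 4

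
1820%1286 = 534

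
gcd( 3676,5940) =4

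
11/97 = 11/97 = 0.11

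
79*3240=255960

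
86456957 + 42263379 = 128720336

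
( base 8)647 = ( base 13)267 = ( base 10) 423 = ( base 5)3143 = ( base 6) 1543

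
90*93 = 8370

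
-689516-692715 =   -  1382231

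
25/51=25/51=0.49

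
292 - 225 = 67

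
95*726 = 68970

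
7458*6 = 44748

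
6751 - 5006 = 1745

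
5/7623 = 5/7623 = 0.00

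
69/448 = 69/448 = 0.15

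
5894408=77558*76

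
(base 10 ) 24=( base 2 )11000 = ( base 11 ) 22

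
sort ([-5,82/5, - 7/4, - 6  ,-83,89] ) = [-83,-6, - 5,  -  7/4,82/5, 89]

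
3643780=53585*68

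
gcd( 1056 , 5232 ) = 48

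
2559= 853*3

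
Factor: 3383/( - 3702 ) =-2^( - 1 )*3^( -1)*17^1*199^1*617^( - 1)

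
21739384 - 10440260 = 11299124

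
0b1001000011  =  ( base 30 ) j9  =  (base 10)579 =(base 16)243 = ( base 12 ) 403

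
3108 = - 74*( - 42) 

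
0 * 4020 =0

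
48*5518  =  264864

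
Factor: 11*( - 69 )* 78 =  - 59202 = -2^1*3^2*11^1*13^1*23^1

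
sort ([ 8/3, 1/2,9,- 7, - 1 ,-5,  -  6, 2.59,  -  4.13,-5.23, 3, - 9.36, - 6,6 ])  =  [- 9.36, - 7,-6,-6, - 5.23, - 5, -4.13,-1, 1/2,2.59,8/3, 3 , 6, 9] 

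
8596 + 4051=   12647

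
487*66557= 32413259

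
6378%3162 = 54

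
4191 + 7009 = 11200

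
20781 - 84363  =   - 63582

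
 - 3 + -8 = - 11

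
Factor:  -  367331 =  - 107^1*3433^1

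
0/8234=0 = 0.00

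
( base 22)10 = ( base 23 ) M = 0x16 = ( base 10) 22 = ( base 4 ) 112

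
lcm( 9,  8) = 72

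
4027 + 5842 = 9869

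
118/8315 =118/8315 = 0.01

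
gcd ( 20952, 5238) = 5238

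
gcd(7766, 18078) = 2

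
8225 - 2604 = 5621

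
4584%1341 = 561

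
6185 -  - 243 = 6428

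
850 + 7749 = 8599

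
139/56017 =1/403  =  0.00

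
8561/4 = 2140+1/4 = 2140.25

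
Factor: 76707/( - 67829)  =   - 3^4*947^1 * 67829^( -1 )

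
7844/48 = 163  +  5/12 = 163.42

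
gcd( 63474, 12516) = 894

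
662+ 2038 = 2700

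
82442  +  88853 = 171295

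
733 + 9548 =10281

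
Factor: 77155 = 5^1*13^1 * 1187^1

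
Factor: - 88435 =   -  5^1*23^1*769^1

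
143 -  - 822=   965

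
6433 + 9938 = 16371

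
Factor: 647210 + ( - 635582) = 2^2*3^2*17^1*19^1  =  11628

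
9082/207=9082/207 =43.87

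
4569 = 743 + 3826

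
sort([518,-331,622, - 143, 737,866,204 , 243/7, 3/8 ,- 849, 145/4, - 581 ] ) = [ - 849, - 581, - 331,  -  143, 3/8, 243/7, 145/4, 204,  518,622, 737,866] 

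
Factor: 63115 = 5^1*13^1*971^1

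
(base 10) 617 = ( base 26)nj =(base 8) 1151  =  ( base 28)M1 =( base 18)1G5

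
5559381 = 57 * 97533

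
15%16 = 15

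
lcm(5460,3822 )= 38220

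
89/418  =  89/418  =  0.21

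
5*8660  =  43300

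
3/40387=3/40387 = 0.00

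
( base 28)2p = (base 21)3I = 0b1010001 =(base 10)81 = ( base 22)3F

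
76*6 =456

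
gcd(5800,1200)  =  200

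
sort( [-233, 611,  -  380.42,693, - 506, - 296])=[  -  506,-380.42, - 296, - 233,611 , 693]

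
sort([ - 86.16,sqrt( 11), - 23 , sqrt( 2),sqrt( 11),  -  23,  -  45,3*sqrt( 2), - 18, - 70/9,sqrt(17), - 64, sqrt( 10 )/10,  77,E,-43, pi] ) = [ - 86.16, -64, - 45,-43, - 23 , - 23, - 18 , - 70/9,  sqrt(10) /10,sqrt ( 2), E,pi , sqrt( 11),sqrt(11),sqrt(17), 3*sqrt( 2 ),77] 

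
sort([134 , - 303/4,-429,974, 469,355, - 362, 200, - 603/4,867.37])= [ - 429, - 362,  -  603/4,-303/4,134, 200, 355,469,867.37 , 974]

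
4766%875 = 391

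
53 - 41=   12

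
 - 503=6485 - 6988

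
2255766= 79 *28554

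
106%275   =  106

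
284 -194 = 90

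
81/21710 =81/21710 = 0.00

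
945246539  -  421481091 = 523765448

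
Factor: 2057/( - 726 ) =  - 17/6 = - 2^( - 1 )*3^(-1)*17^1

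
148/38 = 3 + 17/19 = 3.89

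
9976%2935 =1171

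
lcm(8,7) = 56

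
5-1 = 4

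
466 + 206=672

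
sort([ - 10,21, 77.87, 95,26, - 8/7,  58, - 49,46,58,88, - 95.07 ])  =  [ - 95.07,- 49,-10, - 8/7,21 , 26, 46, 58, 58, 77.87,  88, 95]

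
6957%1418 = 1285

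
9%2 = 1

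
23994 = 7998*3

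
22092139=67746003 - 45653864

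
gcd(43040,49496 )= 2152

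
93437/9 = 93437/9 = 10381.89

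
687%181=144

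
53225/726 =73 + 227/726 =73.31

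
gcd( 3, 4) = 1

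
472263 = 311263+161000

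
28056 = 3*9352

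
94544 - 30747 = 63797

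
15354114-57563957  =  -42209843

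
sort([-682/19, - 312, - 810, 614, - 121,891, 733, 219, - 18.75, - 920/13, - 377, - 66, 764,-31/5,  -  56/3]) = [ - 810, - 377, - 312, - 121, - 920/13,-66 , - 682/19, - 18.75 , - 56/3,- 31/5,219 , 614,733, 764, 891 ]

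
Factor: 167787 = 3^2*103^1*181^1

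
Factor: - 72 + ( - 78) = -150  =  - 2^1*3^1*5^2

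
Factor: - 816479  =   -37^1*22067^1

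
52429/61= 859 + 30/61 = 859.49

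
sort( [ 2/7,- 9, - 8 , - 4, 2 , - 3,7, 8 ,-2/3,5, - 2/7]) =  [ - 9, - 8,-4, - 3, - 2/3, - 2/7,  2/7, 2 , 5,  7,8]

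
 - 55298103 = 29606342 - 84904445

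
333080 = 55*6056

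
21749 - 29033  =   - 7284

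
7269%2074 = 1047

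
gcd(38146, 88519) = 1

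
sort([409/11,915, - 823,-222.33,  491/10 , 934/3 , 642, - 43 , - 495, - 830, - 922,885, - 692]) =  [ -922, - 830, - 823, - 692, - 495, - 222.33, - 43, 409/11,491/10, 934/3, 642, 885, 915] 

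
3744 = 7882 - 4138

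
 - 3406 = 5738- 9144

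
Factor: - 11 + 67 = 2^3*7^1 = 56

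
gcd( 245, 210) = 35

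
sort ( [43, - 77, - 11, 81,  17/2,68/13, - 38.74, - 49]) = [ - 77, - 49, - 38.74, - 11,  68/13, 17/2,43,81 ]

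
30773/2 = 15386 + 1/2 = 15386.50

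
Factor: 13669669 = 13^1* 163^1 * 6451^1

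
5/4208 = 5/4208=0.00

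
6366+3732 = 10098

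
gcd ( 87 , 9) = 3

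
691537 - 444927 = 246610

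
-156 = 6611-6767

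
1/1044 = 1/1044 =0.00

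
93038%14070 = 8618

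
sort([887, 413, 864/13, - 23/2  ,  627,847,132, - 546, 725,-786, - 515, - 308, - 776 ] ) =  [ - 786, - 776 , - 546, - 515, - 308, - 23/2, 864/13,  132, 413, 627,725, 847,887]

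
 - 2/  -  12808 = 1/6404 = 0.00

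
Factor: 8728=2^3*1091^1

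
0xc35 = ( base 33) 2SN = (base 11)2391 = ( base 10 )3125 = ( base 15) DD5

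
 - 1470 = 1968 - 3438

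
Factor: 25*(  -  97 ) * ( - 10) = 24250 = 2^1 * 5^3 *97^1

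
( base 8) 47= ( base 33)16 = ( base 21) 1i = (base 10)39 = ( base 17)25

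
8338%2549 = 691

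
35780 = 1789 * 20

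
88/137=88/137 = 0.64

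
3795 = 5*759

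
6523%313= 263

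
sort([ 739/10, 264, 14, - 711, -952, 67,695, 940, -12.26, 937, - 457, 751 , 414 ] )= [  -  952,-711, - 457,  -  12.26,14, 67  ,  739/10 , 264,414, 695, 751, 937, 940]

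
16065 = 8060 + 8005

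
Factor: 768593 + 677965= 1446558 = 2^1 * 3^1*241093^1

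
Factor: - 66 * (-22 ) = 1452 = 2^2 * 3^1 * 11^2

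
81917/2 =40958 + 1/2 = 40958.50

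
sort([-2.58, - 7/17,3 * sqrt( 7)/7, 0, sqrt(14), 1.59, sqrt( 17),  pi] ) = [ - 2.58, - 7/17, 0, 3 * sqrt( 7)/7,1.59, pi, sqrt(14),sqrt( 17)] 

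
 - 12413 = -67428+55015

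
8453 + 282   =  8735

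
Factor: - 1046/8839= - 2^1 * 523^1*8839^( - 1 ) 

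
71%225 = 71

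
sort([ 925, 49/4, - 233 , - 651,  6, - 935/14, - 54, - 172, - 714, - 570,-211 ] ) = [ - 714 , - 651, - 570, - 233, - 211, - 172, - 935/14, - 54,  6,49/4, 925]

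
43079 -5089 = 37990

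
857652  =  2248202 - 1390550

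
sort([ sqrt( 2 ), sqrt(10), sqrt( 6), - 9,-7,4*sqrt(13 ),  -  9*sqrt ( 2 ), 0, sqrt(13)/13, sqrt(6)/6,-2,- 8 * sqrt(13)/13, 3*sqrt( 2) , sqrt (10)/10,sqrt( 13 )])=[ - 9 * sqrt(2), - 9,-7,  -  8* sqrt(13) /13,-2,0, sqrt(13) /13, sqrt(10)/10,  sqrt(6)/6, sqrt( 2 ), sqrt( 6 ),sqrt( 10),sqrt(13),3*sqrt( 2 ), 4 * sqrt(13)]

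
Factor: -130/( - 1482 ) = 3^( - 1 )*5^1*19^(-1) = 5/57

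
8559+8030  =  16589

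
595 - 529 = 66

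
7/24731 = 1/3533  =  0.00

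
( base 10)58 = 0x3a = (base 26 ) 26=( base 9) 64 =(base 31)1r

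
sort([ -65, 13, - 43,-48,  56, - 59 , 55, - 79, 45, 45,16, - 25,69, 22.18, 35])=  [ - 79, - 65, - 59, - 48, - 43,  -  25, 13,16,22.18,35, 45, 45, 55,  56,69]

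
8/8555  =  8/8555 = 0.00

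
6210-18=6192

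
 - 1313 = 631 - 1944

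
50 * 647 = 32350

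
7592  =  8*949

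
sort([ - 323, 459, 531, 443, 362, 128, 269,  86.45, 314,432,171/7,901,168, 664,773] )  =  [ - 323,  171/7,86.45,128, 168,269, 314,  362, 432,443,459, 531,  664 , 773, 901]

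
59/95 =59/95 =0.62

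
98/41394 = 49/20697 = 0.00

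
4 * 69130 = 276520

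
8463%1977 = 555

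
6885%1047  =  603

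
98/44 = 2  +  5/22 = 2.23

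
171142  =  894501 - 723359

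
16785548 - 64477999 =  - 47692451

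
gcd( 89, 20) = 1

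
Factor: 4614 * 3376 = 15576864 = 2^5*3^1*211^1 * 769^1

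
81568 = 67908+13660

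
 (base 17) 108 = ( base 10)297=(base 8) 451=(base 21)e3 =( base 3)102000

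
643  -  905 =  - 262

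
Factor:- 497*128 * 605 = -38487680 = - 2^7 * 5^1 *7^1*11^2*71^1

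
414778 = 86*4823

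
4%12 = 4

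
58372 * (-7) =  - 408604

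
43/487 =43/487 = 0.09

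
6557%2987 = 583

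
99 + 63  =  162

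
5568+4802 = 10370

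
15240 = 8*1905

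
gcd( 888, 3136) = 8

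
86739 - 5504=81235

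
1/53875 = 1/53875=0.00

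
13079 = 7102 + 5977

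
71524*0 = 0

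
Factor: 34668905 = 5^1 * 6933781^1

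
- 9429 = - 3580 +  - 5849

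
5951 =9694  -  3743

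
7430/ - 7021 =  - 7430/7021  =  -1.06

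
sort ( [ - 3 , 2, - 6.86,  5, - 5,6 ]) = [  -  6.86, - 5, - 3 , 2 , 5 , 6] 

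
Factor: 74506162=2^1*29^1*449^1*2861^1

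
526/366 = 1 + 80/183=1.44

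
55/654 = 55/654=0.08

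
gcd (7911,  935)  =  1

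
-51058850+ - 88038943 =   -  139097793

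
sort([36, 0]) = [0,36]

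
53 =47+6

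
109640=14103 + 95537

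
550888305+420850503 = 971738808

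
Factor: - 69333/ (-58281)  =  11^2*191^1 * 19427^(-1) = 23111/19427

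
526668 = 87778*6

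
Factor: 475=5^2*19^1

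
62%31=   0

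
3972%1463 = 1046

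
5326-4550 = 776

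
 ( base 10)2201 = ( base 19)61G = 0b100010011001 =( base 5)32301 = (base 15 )9bb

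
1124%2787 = 1124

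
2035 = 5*407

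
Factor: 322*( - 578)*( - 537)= 2^2*3^1*7^1*17^2 *23^1*179^1 =99944292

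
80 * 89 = 7120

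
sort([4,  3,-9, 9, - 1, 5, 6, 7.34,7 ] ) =[- 9, - 1 , 3, 4,5, 6,7 , 7.34,9] 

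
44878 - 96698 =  - 51820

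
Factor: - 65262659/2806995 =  - 3^(-1)*5^( - 1 ) * 7^2*11^1*121081^1*187133^ (-1)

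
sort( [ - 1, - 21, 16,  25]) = [-21, - 1, 16,25]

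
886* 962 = 852332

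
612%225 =162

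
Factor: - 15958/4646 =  - 23^(-1)*79^1 = - 79/23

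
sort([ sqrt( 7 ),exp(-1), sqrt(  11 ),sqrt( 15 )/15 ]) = [ sqrt( 15 )/15, exp( - 1), sqrt(7 ),sqrt (11) ] 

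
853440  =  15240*56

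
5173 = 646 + 4527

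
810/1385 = 162/277  =  0.58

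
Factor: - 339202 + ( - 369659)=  - 708861 = -3^1*236287^1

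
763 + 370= 1133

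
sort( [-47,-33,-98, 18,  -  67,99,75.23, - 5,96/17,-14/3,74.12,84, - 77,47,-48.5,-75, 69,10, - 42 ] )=[-98 ,-77, - 75, - 67,-48.5,-47, - 42, - 33 , - 5,-14/3, 96/17,10,18, 47, 69,74.12, 75.23, 84, 99] 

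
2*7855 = 15710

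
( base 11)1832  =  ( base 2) 100100011110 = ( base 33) 24O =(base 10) 2334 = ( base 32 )28u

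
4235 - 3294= 941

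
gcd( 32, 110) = 2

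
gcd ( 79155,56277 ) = 9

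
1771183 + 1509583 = 3280766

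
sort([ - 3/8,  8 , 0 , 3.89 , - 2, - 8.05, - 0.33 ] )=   [ - 8.05, - 2, - 3/8,-0.33,0, 3.89, 8 ] 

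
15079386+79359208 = 94438594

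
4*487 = 1948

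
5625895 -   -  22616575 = 28242470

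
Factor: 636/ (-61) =  -  2^2 * 3^1*53^1*61^(  -  1 )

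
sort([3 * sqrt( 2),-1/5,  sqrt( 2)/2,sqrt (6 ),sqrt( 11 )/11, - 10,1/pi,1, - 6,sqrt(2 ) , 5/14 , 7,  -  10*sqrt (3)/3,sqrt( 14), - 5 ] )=[  -  10, - 6, - 10*sqrt (3)/3, - 5,  -  1/5,sqrt( 11)/11, 1/pi,5/14,sqrt( 2 )/2,1,sqrt( 2 ),sqrt(6),sqrt ( 14),3*sqrt(  2 ),  7 ] 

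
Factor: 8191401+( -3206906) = 5^1 * 996899^1 = 4984495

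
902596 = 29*31124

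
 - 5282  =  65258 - 70540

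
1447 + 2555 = 4002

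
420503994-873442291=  - 452938297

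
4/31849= 4/31849 = 0.00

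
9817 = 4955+4862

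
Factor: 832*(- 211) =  - 175552 = -  2^6*13^1*211^1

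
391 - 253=138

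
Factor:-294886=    - 2^1*283^1*521^1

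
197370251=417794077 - 220423826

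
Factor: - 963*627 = -603801 = -3^3*11^1 * 19^1* 107^1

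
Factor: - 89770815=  - 3^3 *5^1*449^1*1481^1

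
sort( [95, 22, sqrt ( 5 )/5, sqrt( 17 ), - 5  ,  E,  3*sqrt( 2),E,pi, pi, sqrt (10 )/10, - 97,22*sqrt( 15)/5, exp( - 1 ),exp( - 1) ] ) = [ - 97,  -  5 , sqrt(10 ) /10,exp( - 1), exp ( - 1 ), sqrt (5 ) /5, E,  E, pi  ,  pi, sqrt(17 ) , 3*sqrt( 2), 22*sqrt( 15)/5, 22,95]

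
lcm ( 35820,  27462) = 823860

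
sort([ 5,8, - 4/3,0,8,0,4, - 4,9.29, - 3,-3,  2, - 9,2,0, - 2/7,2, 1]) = [ -9 , - 4,-3, - 3, - 4/3, - 2/7, 0,0,0, 1 , 2,2, 2,4, 5,8, 8,9.29]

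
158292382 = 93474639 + 64817743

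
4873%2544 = 2329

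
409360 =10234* 40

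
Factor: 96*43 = 2^5 * 3^1*43^1 = 4128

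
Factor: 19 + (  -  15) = 2^2= 4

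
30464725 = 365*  83465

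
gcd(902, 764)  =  2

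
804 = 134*6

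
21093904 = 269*78416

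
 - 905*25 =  - 22625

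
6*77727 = 466362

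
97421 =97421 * 1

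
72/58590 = 4/3255= 0.00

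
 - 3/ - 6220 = 3/6220 = 0.00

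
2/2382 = 1/1191 = 0.00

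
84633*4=338532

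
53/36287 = 53/36287 = 0.00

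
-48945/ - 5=9789/1 = 9789.00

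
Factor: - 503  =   - 503^1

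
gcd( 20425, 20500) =25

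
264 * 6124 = 1616736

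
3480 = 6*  580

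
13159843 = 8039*1637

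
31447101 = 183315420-151868319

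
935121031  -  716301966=218819065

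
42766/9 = 42766/9 = 4751.78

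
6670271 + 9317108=15987379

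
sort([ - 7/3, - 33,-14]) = [ - 33, - 14, - 7/3 ] 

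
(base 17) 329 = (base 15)40A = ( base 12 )63a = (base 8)1616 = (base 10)910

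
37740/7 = 5391 + 3/7 = 5391.43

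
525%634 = 525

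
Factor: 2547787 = 11^1*61^1*3797^1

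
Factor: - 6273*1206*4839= -36608186682 = - 2^1*3^5*17^1*41^1*67^1*1613^1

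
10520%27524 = 10520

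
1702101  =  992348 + 709753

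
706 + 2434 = 3140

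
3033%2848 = 185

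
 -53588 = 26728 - 80316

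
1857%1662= 195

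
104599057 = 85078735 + 19520322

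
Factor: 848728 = 2^3*277^1*383^1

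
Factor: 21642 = 2^1*3^1 * 3607^1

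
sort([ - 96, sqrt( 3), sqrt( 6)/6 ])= [ - 96, sqrt( 6) /6,sqrt( 3) ]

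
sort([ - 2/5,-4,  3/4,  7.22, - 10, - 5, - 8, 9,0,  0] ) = [-10 ,-8, - 5,  -  4, - 2/5,0, 0, 3/4, 7.22,9]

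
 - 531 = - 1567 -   -  1036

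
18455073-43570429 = - 25115356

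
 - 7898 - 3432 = - 11330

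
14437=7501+6936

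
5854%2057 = 1740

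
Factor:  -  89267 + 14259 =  - 75008 = - 2^8 * 293^1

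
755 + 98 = 853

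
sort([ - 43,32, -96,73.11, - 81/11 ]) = [ - 96, - 43, - 81/11, 32 , 73.11]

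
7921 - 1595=6326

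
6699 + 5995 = 12694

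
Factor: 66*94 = 6204 = 2^2*3^1*11^1*47^1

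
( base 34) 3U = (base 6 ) 340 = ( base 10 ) 132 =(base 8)204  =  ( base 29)4g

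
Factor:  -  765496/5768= - 929/7  =  - 7^( - 1 )*929^1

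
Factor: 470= 2^1*5^1 * 47^1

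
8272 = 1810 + 6462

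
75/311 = 75/311 = 0.24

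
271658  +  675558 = 947216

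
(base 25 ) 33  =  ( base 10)78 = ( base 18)46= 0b1001110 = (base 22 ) 3C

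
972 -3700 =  - 2728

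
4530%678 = 462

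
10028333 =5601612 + 4426721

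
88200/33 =2672  +  8/11 = 2672.73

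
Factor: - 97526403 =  - 3^3* 13^1*31^1*8963^1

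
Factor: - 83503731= - 3^1*23^1*  29^2*1439^1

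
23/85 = 23/85=0.27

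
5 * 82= 410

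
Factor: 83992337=11^1*13^1 *47^1*12497^1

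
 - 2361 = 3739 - 6100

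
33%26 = 7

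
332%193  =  139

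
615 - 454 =161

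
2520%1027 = 466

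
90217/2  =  45108+1/2 = 45108.50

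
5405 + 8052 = 13457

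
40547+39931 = 80478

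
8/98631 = 8/98631=0.00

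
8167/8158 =1 + 9/8158 = 1.00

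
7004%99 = 74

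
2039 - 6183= -4144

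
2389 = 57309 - 54920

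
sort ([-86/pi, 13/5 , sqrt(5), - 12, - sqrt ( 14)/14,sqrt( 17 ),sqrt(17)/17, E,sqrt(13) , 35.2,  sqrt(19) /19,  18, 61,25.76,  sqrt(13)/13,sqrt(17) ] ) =[ - 86/pi,  -  12, - sqrt(14 )/14,sqrt(19 )/19 , sqrt(17)/17, sqrt(13 )/13,sqrt( 5 ), 13/5 , E,sqrt( 13 ),sqrt(17),sqrt( 17), 18 , 25.76,35.2,  61] 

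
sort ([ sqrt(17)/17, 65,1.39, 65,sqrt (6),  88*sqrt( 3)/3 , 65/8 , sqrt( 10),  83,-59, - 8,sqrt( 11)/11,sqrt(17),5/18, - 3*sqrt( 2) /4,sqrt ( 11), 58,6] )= [ - 59,-8 , - 3*sqrt(2) /4,sqrt(17)/17, 5/18 , sqrt(11) /11, 1.39,sqrt( 6),sqrt( 10), sqrt( 11),sqrt ( 17),6,65/8 , 88*  sqrt ( 3)/3,58, 65,  65,83]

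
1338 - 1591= - 253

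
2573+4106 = 6679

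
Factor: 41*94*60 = 2^3*3^1 * 5^1*41^1*47^1 = 231240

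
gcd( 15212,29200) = 4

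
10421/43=242+15/43 = 242.35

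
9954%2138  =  1402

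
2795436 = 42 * 66558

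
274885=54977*5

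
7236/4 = 1809=1809.00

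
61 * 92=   5612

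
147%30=27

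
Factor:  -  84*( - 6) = 504 = 2^3*3^2*7^1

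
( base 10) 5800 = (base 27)7PM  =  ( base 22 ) ble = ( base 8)13250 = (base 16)16A8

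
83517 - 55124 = 28393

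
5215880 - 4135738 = 1080142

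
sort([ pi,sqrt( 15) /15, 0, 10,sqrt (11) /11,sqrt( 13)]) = [0, sqrt ( 15 )/15,sqrt(11)/11, pi, sqrt(13 ),10 ] 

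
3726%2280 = 1446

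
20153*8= 161224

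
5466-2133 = 3333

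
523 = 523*1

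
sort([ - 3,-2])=[ - 3, - 2 ] 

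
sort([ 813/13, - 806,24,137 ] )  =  [ - 806, 24,813/13, 137] 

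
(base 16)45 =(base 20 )39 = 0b1000101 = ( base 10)69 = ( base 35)1Y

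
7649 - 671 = 6978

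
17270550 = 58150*297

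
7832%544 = 216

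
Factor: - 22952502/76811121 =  - 2550278/8534569 = - 2^1 * 79^1 * 16141^1*8534569^( - 1 ) 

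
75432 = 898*84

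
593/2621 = 593/2621 = 0.23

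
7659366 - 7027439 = 631927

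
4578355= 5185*883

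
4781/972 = 4781/972= 4.92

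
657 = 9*73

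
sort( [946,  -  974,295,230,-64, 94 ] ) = [-974,  -  64, 94, 230,295, 946 ]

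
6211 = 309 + 5902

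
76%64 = 12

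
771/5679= 257/1893 = 0.14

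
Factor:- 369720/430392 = - 195/227 = - 3^1*5^1*13^1 * 227^(  -  1 ) 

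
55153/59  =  55153/59 = 934.80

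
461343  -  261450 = 199893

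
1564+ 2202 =3766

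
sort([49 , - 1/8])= [-1/8, 49]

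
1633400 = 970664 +662736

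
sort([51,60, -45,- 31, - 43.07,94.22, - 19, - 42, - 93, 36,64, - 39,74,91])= [ - 93, - 45, - 43.07, -42,-39, - 31, - 19, 36,51, 60,  64 , 74,91, 94.22]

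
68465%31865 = 4735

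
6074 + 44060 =50134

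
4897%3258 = 1639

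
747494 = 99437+648057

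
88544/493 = 179  +  297/493 = 179.60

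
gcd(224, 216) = 8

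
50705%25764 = 24941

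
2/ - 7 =-2/7 = -0.29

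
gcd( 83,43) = 1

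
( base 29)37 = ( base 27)3d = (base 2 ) 1011110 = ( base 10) 94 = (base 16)5e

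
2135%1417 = 718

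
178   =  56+122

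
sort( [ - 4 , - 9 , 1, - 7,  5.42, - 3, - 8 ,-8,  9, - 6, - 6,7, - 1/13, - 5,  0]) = [ - 9,  -  8, - 8  ,-7,-6, - 6, - 5, - 4, - 3, - 1/13,0, 1,5.42, 7,9] 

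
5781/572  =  10 + 61/572 = 10.11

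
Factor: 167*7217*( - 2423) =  - 7^1*167^1 * 1031^1*2423^1 = - 2920294097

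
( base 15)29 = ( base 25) 1e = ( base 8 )47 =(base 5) 124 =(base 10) 39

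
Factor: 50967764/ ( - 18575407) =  - 2^2  *17^( - 1)*19^( - 1)*131^( - 1)*439^( - 1)*491^1  *25951^1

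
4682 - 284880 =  - 280198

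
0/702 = 0 = 0.00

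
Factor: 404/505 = 4/5 = 2^2*5^(-1) 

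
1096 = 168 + 928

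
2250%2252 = 2250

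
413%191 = 31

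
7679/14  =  548 + 1/2 =548.50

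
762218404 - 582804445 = 179413959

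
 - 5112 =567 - 5679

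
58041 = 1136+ 56905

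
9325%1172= 1121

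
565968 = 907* 624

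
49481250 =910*54375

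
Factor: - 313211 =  - 313211^1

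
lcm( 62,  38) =1178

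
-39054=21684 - 60738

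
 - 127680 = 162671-290351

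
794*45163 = 35859422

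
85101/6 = 28367/2  =  14183.50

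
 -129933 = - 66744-63189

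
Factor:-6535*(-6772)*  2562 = 2^3*3^1*5^1*  7^1*61^1 * 1307^1*1693^1 = 113381361240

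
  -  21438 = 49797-71235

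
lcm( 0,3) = 0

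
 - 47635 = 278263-325898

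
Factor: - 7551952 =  - 2^4*471997^1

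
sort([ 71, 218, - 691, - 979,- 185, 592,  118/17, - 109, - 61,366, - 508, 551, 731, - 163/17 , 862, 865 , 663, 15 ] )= [ - 979, - 691,- 508, - 185, - 109, - 61, - 163/17 , 118/17, 15, 71,218,366,551, 592,663, 731,862,865]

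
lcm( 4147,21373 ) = 277849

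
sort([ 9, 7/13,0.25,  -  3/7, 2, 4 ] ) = [ - 3/7, 0.25, 7/13, 2, 4, 9]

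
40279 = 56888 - 16609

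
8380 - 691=7689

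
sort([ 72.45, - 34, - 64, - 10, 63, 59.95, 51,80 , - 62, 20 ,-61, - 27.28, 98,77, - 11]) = [ - 64, -62, -61,  -  34, - 27.28,-11,  -  10, 20, 51, 59.95, 63, 72.45,77,80,98 ] 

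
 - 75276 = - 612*123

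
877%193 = 105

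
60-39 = 21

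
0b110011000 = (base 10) 408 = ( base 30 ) di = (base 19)129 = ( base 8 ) 630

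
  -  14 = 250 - 264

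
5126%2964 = 2162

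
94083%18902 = 18475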